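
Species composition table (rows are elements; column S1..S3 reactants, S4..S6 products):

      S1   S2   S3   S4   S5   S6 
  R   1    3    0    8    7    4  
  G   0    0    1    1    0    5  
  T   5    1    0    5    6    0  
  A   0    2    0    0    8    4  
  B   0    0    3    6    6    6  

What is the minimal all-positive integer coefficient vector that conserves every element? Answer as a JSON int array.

Coefficients: [1, 6, 6, 1, 1, 1]

R: 1·1+6·3+6·0 = 19 | 1·8+1·7+1·4 = 19
G: 1·0+6·0+6·1 = 6 | 1·1+1·0+1·5 = 6
T: 1·5+6·1+6·0 = 11 | 1·5+1·6+1·0 = 11
A: 1·0+6·2+6·0 = 12 | 1·0+1·8+1·4 = 12
B: 1·0+6·0+6·3 = 18 | 1·6+1·6+1·6 = 18
gcd(1,6,6,1,1,1) = 1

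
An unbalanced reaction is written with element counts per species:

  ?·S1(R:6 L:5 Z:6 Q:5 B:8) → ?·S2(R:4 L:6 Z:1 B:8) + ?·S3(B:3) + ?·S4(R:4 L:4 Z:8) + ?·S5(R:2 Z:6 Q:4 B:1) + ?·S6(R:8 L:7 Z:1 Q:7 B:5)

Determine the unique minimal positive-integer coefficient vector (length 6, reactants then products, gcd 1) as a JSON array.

Coefficients: [6, 2, 6, 1, 4, 2]

R: 6·6 = 36 | 2·4+6·0+1·4+4·2+2·8 = 36
L: 6·5 = 30 | 2·6+6·0+1·4+4·0+2·7 = 30
Z: 6·6 = 36 | 2·1+6·0+1·8+4·6+2·1 = 36
Q: 6·5 = 30 | 2·0+6·0+1·0+4·4+2·7 = 30
B: 6·8 = 48 | 2·8+6·3+1·0+4·1+2·5 = 48
gcd(6,2,6,1,4,2) = 1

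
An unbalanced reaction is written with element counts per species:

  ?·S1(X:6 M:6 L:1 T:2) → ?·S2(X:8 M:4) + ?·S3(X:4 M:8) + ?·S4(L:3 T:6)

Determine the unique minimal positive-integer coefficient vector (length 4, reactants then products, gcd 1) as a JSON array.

Coefficients: [6, 3, 3, 2]

X: 6·6 = 36 | 3·8+3·4+2·0 = 36
M: 6·6 = 36 | 3·4+3·8+2·0 = 36
L: 6·1 = 6 | 3·0+3·0+2·3 = 6
T: 6·2 = 12 | 3·0+3·0+2·6 = 12
gcd(6,3,3,2) = 1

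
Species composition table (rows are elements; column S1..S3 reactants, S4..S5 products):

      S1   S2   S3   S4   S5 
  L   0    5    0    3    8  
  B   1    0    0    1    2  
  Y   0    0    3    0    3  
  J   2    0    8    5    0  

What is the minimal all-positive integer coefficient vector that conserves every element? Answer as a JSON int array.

Coefficients: [6, 4, 1, 4, 1]

L: 6·0+4·5+1·0 = 20 | 4·3+1·8 = 20
B: 6·1+4·0+1·0 = 6 | 4·1+1·2 = 6
Y: 6·0+4·0+1·3 = 3 | 4·0+1·3 = 3
J: 6·2+4·0+1·8 = 20 | 4·5+1·0 = 20
gcd(6,4,1,4,1) = 1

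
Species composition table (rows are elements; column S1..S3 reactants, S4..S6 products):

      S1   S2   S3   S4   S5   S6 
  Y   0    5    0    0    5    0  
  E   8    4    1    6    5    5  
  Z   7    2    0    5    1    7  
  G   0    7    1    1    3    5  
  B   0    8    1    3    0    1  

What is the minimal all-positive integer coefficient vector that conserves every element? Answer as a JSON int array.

Y: 5·0+2·5+3·0 = 10 | 6·0+2·5+1·0 = 10
E: 5·8+2·4+3·1 = 51 | 6·6+2·5+1·5 = 51
Z: 5·7+2·2+3·0 = 39 | 6·5+2·1+1·7 = 39
G: 5·0+2·7+3·1 = 17 | 6·1+2·3+1·5 = 17
B: 5·0+2·8+3·1 = 19 | 6·3+2·0+1·1 = 19
gcd(5,2,3,6,2,1) = 1

Coefficients: [5, 2, 3, 6, 2, 1]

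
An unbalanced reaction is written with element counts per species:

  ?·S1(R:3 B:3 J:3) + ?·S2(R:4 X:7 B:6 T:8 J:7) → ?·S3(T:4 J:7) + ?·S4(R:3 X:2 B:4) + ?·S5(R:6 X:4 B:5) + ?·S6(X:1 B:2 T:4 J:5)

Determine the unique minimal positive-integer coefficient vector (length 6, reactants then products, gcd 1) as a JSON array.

R: 5·3+3·4 = 27 | 3·0+3·3+3·6+3·0 = 27
X: 5·0+3·7 = 21 | 3·0+3·2+3·4+3·1 = 21
B: 5·3+3·6 = 33 | 3·0+3·4+3·5+3·2 = 33
T: 5·0+3·8 = 24 | 3·4+3·0+3·0+3·4 = 24
J: 5·3+3·7 = 36 | 3·7+3·0+3·0+3·5 = 36
gcd(5,3,3,3,3,3) = 1

Coefficients: [5, 3, 3, 3, 3, 3]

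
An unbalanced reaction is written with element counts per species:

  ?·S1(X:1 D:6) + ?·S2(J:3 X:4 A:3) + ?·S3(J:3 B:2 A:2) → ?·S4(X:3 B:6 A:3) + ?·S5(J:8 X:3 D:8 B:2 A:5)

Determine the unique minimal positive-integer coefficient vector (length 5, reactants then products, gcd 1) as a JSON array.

J: 4·0+2·3+6·3 = 24 | 1·0+3·8 = 24
X: 4·1+2·4+6·0 = 12 | 1·3+3·3 = 12
D: 4·6+2·0+6·0 = 24 | 1·0+3·8 = 24
B: 4·0+2·0+6·2 = 12 | 1·6+3·2 = 12
A: 4·0+2·3+6·2 = 18 | 1·3+3·5 = 18
gcd(4,2,6,1,3) = 1

Coefficients: [4, 2, 6, 1, 3]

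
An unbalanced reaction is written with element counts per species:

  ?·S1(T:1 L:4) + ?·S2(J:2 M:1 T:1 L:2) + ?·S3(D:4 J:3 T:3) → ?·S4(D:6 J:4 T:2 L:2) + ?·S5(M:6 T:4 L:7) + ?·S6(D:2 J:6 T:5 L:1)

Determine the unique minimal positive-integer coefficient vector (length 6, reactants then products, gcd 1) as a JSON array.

Coefficients: [1, 6, 6, 3, 1, 3]

D: 1·0+6·0+6·4 = 24 | 3·6+1·0+3·2 = 24
J: 1·0+6·2+6·3 = 30 | 3·4+1·0+3·6 = 30
M: 1·0+6·1+6·0 = 6 | 3·0+1·6+3·0 = 6
T: 1·1+6·1+6·3 = 25 | 3·2+1·4+3·5 = 25
L: 1·4+6·2+6·0 = 16 | 3·2+1·7+3·1 = 16
gcd(1,6,6,3,1,3) = 1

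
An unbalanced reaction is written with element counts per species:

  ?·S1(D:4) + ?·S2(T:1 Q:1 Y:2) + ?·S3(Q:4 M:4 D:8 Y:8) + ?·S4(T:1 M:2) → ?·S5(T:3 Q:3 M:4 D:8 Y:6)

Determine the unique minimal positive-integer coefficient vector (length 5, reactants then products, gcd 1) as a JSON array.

Coefficients: [4, 5, 1, 4, 3]

T: 4·0+5·1+1·0+4·1 = 9 | 3·3 = 9
Q: 4·0+5·1+1·4+4·0 = 9 | 3·3 = 9
M: 4·0+5·0+1·4+4·2 = 12 | 3·4 = 12
D: 4·4+5·0+1·8+4·0 = 24 | 3·8 = 24
Y: 4·0+5·2+1·8+4·0 = 18 | 3·6 = 18
gcd(4,5,1,4,3) = 1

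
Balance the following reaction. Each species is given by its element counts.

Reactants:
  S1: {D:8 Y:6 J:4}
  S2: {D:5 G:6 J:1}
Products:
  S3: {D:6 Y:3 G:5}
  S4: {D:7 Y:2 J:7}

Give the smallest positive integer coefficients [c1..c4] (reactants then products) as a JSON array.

Coefficients: [4, 5, 6, 3]

D: 4·8+5·5 = 57 | 6·6+3·7 = 57
Y: 4·6+5·0 = 24 | 6·3+3·2 = 24
G: 4·0+5·6 = 30 | 6·5+3·0 = 30
J: 4·4+5·1 = 21 | 6·0+3·7 = 21
gcd(4,5,6,3) = 1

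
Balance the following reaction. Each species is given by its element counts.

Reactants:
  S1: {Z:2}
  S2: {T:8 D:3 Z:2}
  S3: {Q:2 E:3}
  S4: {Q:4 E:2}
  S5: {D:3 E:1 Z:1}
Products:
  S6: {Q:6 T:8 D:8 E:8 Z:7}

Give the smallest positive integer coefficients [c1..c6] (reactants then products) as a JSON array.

Q: 5·0+3·0+5·2+2·4+5·0 = 18 | 3·6 = 18
T: 5·0+3·8+5·0+2·0+5·0 = 24 | 3·8 = 24
D: 5·0+3·3+5·0+2·0+5·3 = 24 | 3·8 = 24
E: 5·0+3·0+5·3+2·2+5·1 = 24 | 3·8 = 24
Z: 5·2+3·2+5·0+2·0+5·1 = 21 | 3·7 = 21
gcd(5,3,5,2,5,3) = 1

Coefficients: [5, 3, 5, 2, 5, 3]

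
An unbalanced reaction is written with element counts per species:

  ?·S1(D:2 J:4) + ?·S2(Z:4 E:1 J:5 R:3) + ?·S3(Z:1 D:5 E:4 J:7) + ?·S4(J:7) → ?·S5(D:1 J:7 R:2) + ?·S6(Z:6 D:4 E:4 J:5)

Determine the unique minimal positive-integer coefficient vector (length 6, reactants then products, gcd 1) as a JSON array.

Z: 4·0+4·4+2·1+1·0 = 18 | 6·0+3·6 = 18
D: 4·2+4·0+2·5+1·0 = 18 | 6·1+3·4 = 18
E: 4·0+4·1+2·4+1·0 = 12 | 6·0+3·4 = 12
J: 4·4+4·5+2·7+1·7 = 57 | 6·7+3·5 = 57
R: 4·0+4·3+2·0+1·0 = 12 | 6·2+3·0 = 12
gcd(4,4,2,1,6,3) = 1

Coefficients: [4, 4, 2, 1, 6, 3]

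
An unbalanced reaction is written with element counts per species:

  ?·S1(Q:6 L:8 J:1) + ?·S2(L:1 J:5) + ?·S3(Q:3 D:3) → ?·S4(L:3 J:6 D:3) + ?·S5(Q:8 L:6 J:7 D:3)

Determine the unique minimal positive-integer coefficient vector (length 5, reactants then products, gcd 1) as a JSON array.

Q: 2·6+5·0+4·3 = 24 | 1·0+3·8 = 24
L: 2·8+5·1+4·0 = 21 | 1·3+3·6 = 21
J: 2·1+5·5+4·0 = 27 | 1·6+3·7 = 27
D: 2·0+5·0+4·3 = 12 | 1·3+3·3 = 12
gcd(2,5,4,1,3) = 1

Coefficients: [2, 5, 4, 1, 3]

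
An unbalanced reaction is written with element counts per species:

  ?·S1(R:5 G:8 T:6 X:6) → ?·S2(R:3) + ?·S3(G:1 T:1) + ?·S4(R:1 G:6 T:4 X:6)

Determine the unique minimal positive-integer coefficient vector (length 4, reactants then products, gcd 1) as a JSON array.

Coefficients: [3, 4, 6, 3]

R: 3·5 = 15 | 4·3+6·0+3·1 = 15
G: 3·8 = 24 | 4·0+6·1+3·6 = 24
T: 3·6 = 18 | 4·0+6·1+3·4 = 18
X: 3·6 = 18 | 4·0+6·0+3·6 = 18
gcd(3,4,6,3) = 1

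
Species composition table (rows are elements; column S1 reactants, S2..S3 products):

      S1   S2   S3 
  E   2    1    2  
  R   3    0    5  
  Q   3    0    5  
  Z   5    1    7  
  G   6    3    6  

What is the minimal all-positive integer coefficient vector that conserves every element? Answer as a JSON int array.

E: 5·2 = 10 | 4·1+3·2 = 10
R: 5·3 = 15 | 4·0+3·5 = 15
Q: 5·3 = 15 | 4·0+3·5 = 15
Z: 5·5 = 25 | 4·1+3·7 = 25
G: 5·6 = 30 | 4·3+3·6 = 30
gcd(5,4,3) = 1

Coefficients: [5, 4, 3]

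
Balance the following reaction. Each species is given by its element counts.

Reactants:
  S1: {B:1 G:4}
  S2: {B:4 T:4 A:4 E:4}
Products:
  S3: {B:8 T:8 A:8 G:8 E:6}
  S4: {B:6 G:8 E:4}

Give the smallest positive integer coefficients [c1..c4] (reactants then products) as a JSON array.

Coefficients: [6, 4, 2, 1]

B: 6·1+4·4 = 22 | 2·8+1·6 = 22
T: 6·0+4·4 = 16 | 2·8+1·0 = 16
A: 6·0+4·4 = 16 | 2·8+1·0 = 16
G: 6·4+4·0 = 24 | 2·8+1·8 = 24
E: 6·0+4·4 = 16 | 2·6+1·4 = 16
gcd(6,4,2,1) = 1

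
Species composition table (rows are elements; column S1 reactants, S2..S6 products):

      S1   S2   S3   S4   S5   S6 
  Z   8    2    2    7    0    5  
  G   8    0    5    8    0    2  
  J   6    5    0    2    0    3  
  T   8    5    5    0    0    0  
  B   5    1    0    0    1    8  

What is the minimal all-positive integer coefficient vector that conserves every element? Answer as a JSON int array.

Z: 5·8 = 40 | 4·2+4·2+2·7+5·0+2·5 = 40
G: 5·8 = 40 | 4·0+4·5+2·8+5·0+2·2 = 40
J: 5·6 = 30 | 4·5+4·0+2·2+5·0+2·3 = 30
T: 5·8 = 40 | 4·5+4·5+2·0+5·0+2·0 = 40
B: 5·5 = 25 | 4·1+4·0+2·0+5·1+2·8 = 25
gcd(5,4,4,2,5,2) = 1

Coefficients: [5, 4, 4, 2, 5, 2]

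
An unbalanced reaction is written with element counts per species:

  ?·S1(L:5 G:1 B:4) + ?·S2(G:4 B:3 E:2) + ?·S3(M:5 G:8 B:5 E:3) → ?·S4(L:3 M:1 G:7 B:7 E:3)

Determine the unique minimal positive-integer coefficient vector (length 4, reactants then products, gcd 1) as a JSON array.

L: 3·5+6·0+1·0 = 15 | 5·3 = 15
M: 3·0+6·0+1·5 = 5 | 5·1 = 5
G: 3·1+6·4+1·8 = 35 | 5·7 = 35
B: 3·4+6·3+1·5 = 35 | 5·7 = 35
E: 3·0+6·2+1·3 = 15 | 5·3 = 15
gcd(3,6,1,5) = 1

Coefficients: [3, 6, 1, 5]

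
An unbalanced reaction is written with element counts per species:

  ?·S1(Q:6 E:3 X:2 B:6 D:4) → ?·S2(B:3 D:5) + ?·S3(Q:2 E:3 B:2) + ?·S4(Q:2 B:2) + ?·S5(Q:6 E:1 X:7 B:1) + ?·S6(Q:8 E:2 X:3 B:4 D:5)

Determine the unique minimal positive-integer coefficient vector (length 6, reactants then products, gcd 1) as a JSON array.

Coefficients: [5, 3, 4, 4, 1, 1]

Q: 5·6 = 30 | 3·0+4·2+4·2+1·6+1·8 = 30
E: 5·3 = 15 | 3·0+4·3+4·0+1·1+1·2 = 15
X: 5·2 = 10 | 3·0+4·0+4·0+1·7+1·3 = 10
B: 5·6 = 30 | 3·3+4·2+4·2+1·1+1·4 = 30
D: 5·4 = 20 | 3·5+4·0+4·0+1·0+1·5 = 20
gcd(5,3,4,4,1,1) = 1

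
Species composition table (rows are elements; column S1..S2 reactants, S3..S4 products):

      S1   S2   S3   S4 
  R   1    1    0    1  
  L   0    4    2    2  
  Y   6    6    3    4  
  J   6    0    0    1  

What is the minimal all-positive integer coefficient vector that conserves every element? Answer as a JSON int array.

Coefficients: [1, 5, 4, 6]

R: 1·1+5·1 = 6 | 4·0+6·1 = 6
L: 1·0+5·4 = 20 | 4·2+6·2 = 20
Y: 1·6+5·6 = 36 | 4·3+6·4 = 36
J: 1·6+5·0 = 6 | 4·0+6·1 = 6
gcd(1,5,4,6) = 1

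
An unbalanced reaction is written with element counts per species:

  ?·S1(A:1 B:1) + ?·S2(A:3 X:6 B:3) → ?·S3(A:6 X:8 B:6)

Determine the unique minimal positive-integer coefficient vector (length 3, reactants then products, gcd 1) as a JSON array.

Coefficients: [6, 4, 3]

A: 6·1+4·3 = 18 | 3·6 = 18
X: 6·0+4·6 = 24 | 3·8 = 24
B: 6·1+4·3 = 18 | 3·6 = 18
gcd(6,4,3) = 1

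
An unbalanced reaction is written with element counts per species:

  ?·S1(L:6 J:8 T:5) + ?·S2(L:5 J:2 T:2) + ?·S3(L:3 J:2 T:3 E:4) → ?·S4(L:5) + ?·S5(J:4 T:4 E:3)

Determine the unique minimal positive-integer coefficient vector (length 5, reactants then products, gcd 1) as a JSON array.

L: 1·6+1·5+3·3 = 20 | 4·5+4·0 = 20
J: 1·8+1·2+3·2 = 16 | 4·0+4·4 = 16
T: 1·5+1·2+3·3 = 16 | 4·0+4·4 = 16
E: 1·0+1·0+3·4 = 12 | 4·0+4·3 = 12
gcd(1,1,3,4,4) = 1

Coefficients: [1, 1, 3, 4, 4]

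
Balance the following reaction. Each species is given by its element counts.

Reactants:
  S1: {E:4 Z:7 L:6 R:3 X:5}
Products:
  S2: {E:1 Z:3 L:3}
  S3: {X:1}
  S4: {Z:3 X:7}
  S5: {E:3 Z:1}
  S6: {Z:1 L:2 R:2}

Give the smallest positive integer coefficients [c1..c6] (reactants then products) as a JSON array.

E: 2·4 = 8 | 2·1+3·0+1·0+2·3+3·0 = 8
Z: 2·7 = 14 | 2·3+3·0+1·3+2·1+3·1 = 14
L: 2·6 = 12 | 2·3+3·0+1·0+2·0+3·2 = 12
R: 2·3 = 6 | 2·0+3·0+1·0+2·0+3·2 = 6
X: 2·5 = 10 | 2·0+3·1+1·7+2·0+3·0 = 10
gcd(2,2,3,1,2,3) = 1

Coefficients: [2, 2, 3, 1, 2, 3]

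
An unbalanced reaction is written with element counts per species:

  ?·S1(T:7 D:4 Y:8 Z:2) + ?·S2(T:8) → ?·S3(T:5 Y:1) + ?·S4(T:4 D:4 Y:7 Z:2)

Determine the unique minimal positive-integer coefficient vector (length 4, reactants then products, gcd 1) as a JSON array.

T: 4·7+1·8 = 36 | 4·5+4·4 = 36
D: 4·4+1·0 = 16 | 4·0+4·4 = 16
Y: 4·8+1·0 = 32 | 4·1+4·7 = 32
Z: 4·2+1·0 = 8 | 4·0+4·2 = 8
gcd(4,1,4,4) = 1

Coefficients: [4, 1, 4, 4]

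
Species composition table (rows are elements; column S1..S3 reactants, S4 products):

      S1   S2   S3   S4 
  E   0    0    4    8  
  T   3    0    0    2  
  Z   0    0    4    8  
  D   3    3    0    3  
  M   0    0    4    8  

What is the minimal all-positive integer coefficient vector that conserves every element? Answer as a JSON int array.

E: 2·0+1·0+6·4 = 24 | 3·8 = 24
T: 2·3+1·0+6·0 = 6 | 3·2 = 6
Z: 2·0+1·0+6·4 = 24 | 3·8 = 24
D: 2·3+1·3+6·0 = 9 | 3·3 = 9
M: 2·0+1·0+6·4 = 24 | 3·8 = 24
gcd(2,1,6,3) = 1

Coefficients: [2, 1, 6, 3]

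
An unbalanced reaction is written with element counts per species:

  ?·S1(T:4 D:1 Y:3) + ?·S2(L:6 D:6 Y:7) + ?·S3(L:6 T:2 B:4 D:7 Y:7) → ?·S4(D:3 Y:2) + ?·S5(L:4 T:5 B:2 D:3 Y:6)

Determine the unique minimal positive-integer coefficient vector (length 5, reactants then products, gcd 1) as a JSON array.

L: 6·0+1·6+3·6 = 24 | 5·0+6·4 = 24
T: 6·4+1·0+3·2 = 30 | 5·0+6·5 = 30
B: 6·0+1·0+3·4 = 12 | 5·0+6·2 = 12
D: 6·1+1·6+3·7 = 33 | 5·3+6·3 = 33
Y: 6·3+1·7+3·7 = 46 | 5·2+6·6 = 46
gcd(6,1,3,5,6) = 1

Coefficients: [6, 1, 3, 5, 6]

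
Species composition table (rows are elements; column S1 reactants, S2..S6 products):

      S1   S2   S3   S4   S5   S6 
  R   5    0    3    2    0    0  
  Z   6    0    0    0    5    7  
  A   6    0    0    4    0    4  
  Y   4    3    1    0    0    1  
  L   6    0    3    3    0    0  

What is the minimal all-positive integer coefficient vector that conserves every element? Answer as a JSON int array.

R: 6·5 = 30 | 5·0+6·3+6·2+3·0+3·0 = 30
Z: 6·6 = 36 | 5·0+6·0+6·0+3·5+3·7 = 36
A: 6·6 = 36 | 5·0+6·0+6·4+3·0+3·4 = 36
Y: 6·4 = 24 | 5·3+6·1+6·0+3·0+3·1 = 24
L: 6·6 = 36 | 5·0+6·3+6·3+3·0+3·0 = 36
gcd(6,5,6,6,3,3) = 1

Coefficients: [6, 5, 6, 6, 3, 3]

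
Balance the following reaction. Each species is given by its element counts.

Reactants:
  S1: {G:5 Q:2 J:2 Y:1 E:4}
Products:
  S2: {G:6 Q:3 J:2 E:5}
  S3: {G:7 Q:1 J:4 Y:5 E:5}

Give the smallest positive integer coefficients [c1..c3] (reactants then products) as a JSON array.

Coefficients: [5, 3, 1]

G: 5·5 = 25 | 3·6+1·7 = 25
Q: 5·2 = 10 | 3·3+1·1 = 10
J: 5·2 = 10 | 3·2+1·4 = 10
Y: 5·1 = 5 | 3·0+1·5 = 5
E: 5·4 = 20 | 3·5+1·5 = 20
gcd(5,3,1) = 1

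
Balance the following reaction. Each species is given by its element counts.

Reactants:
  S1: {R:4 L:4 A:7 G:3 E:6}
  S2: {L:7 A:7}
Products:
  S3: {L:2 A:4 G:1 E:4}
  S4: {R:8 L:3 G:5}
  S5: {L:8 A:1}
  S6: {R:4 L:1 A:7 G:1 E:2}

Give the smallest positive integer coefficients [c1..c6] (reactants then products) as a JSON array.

R: 4·4+1·0 = 16 | 5·0+1·8+1·0+2·4 = 16
L: 4·4+1·7 = 23 | 5·2+1·3+1·8+2·1 = 23
A: 4·7+1·7 = 35 | 5·4+1·0+1·1+2·7 = 35
G: 4·3+1·0 = 12 | 5·1+1·5+1·0+2·1 = 12
E: 4·6+1·0 = 24 | 5·4+1·0+1·0+2·2 = 24
gcd(4,1,5,1,1,2) = 1

Coefficients: [4, 1, 5, 1, 1, 2]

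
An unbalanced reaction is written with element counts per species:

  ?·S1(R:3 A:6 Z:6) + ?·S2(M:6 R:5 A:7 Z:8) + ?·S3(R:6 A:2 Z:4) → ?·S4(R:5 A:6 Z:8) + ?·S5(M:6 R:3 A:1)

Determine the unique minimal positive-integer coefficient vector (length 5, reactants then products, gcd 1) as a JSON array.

M: 2·0+3·6+3·0 = 18 | 6·0+3·6 = 18
R: 2·3+3·5+3·6 = 39 | 6·5+3·3 = 39
A: 2·6+3·7+3·2 = 39 | 6·6+3·1 = 39
Z: 2·6+3·8+3·4 = 48 | 6·8+3·0 = 48
gcd(2,3,3,6,3) = 1

Coefficients: [2, 3, 3, 6, 3]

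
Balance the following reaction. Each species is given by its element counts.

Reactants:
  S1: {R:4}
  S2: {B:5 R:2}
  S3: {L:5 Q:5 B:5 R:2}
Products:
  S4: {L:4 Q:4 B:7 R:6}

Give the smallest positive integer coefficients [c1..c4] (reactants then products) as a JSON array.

Coefficients: [4, 3, 4, 5]

L: 4·0+3·0+4·5 = 20 | 5·4 = 20
Q: 4·0+3·0+4·5 = 20 | 5·4 = 20
B: 4·0+3·5+4·5 = 35 | 5·7 = 35
R: 4·4+3·2+4·2 = 30 | 5·6 = 30
gcd(4,3,4,5) = 1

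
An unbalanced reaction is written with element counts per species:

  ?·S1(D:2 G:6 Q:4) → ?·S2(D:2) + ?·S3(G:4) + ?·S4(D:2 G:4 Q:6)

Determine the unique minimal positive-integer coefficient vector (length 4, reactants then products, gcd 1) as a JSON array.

D: 6·2 = 12 | 2·2+5·0+4·2 = 12
G: 6·6 = 36 | 2·0+5·4+4·4 = 36
Q: 6·4 = 24 | 2·0+5·0+4·6 = 24
gcd(6,2,5,4) = 1

Coefficients: [6, 2, 5, 4]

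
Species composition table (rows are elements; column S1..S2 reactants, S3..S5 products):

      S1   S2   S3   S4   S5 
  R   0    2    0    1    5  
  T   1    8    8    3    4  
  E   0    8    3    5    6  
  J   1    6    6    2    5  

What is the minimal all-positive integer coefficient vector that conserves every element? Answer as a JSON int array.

Coefficients: [3, 5, 3, 5, 1]

R: 3·0+5·2 = 10 | 3·0+5·1+1·5 = 10
T: 3·1+5·8 = 43 | 3·8+5·3+1·4 = 43
E: 3·0+5·8 = 40 | 3·3+5·5+1·6 = 40
J: 3·1+5·6 = 33 | 3·6+5·2+1·5 = 33
gcd(3,5,3,5,1) = 1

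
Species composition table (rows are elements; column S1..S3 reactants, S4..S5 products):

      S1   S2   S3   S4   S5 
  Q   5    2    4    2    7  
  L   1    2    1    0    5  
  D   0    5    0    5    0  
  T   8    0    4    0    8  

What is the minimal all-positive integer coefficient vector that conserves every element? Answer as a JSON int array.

Coefficients: [1, 5, 4, 5, 3]

Q: 1·5+5·2+4·4 = 31 | 5·2+3·7 = 31
L: 1·1+5·2+4·1 = 15 | 5·0+3·5 = 15
D: 1·0+5·5+4·0 = 25 | 5·5+3·0 = 25
T: 1·8+5·0+4·4 = 24 | 5·0+3·8 = 24
gcd(1,5,4,5,3) = 1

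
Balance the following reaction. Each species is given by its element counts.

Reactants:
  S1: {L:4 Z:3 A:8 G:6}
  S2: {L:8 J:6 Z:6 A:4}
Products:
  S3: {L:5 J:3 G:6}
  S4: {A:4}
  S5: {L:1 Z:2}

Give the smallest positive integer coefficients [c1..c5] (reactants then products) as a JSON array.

L: 2·4+1·8 = 16 | 2·5+5·0+6·1 = 16
J: 2·0+1·6 = 6 | 2·3+5·0+6·0 = 6
Z: 2·3+1·6 = 12 | 2·0+5·0+6·2 = 12
A: 2·8+1·4 = 20 | 2·0+5·4+6·0 = 20
G: 2·6+1·0 = 12 | 2·6+5·0+6·0 = 12
gcd(2,1,2,5,6) = 1

Coefficients: [2, 1, 2, 5, 6]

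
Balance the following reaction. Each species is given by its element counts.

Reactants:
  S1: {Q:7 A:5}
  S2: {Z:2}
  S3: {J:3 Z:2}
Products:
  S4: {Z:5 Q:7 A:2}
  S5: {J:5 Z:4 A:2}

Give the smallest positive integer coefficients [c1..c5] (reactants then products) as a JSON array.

J: 2·0+6·0+5·3 = 15 | 2·0+3·5 = 15
Z: 2·0+6·2+5·2 = 22 | 2·5+3·4 = 22
Q: 2·7+6·0+5·0 = 14 | 2·7+3·0 = 14
A: 2·5+6·0+5·0 = 10 | 2·2+3·2 = 10
gcd(2,6,5,2,3) = 1

Coefficients: [2, 6, 5, 2, 3]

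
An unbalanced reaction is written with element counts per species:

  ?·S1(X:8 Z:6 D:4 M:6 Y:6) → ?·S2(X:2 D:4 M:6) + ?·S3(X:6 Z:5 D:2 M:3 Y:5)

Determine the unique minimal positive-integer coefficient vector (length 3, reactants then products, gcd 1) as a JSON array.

X: 5·8 = 40 | 2·2+6·6 = 40
Z: 5·6 = 30 | 2·0+6·5 = 30
D: 5·4 = 20 | 2·4+6·2 = 20
M: 5·6 = 30 | 2·6+6·3 = 30
Y: 5·6 = 30 | 2·0+6·5 = 30
gcd(5,2,6) = 1

Coefficients: [5, 2, 6]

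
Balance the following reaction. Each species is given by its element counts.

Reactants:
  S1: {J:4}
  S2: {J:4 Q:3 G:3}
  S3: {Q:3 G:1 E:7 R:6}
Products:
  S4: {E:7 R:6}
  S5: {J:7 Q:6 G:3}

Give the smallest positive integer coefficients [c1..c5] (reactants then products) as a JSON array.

J: 5·4+2·4+6·0 = 28 | 6·0+4·7 = 28
Q: 5·0+2·3+6·3 = 24 | 6·0+4·6 = 24
G: 5·0+2·3+6·1 = 12 | 6·0+4·3 = 12
E: 5·0+2·0+6·7 = 42 | 6·7+4·0 = 42
R: 5·0+2·0+6·6 = 36 | 6·6+4·0 = 36
gcd(5,2,6,6,4) = 1

Coefficients: [5, 2, 6, 6, 4]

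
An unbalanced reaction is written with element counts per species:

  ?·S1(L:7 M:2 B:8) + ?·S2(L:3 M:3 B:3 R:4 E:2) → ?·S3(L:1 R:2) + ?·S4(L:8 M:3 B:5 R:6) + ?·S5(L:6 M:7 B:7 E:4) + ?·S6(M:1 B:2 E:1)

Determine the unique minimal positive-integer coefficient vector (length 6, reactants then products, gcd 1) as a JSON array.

L: 1·7+4·3 = 19 | 5·1+1·8+1·6+4·0 = 19
M: 1·2+4·3 = 14 | 5·0+1·3+1·7+4·1 = 14
B: 1·8+4·3 = 20 | 5·0+1·5+1·7+4·2 = 20
R: 1·0+4·4 = 16 | 5·2+1·6+1·0+4·0 = 16
E: 1·0+4·2 = 8 | 5·0+1·0+1·4+4·1 = 8
gcd(1,4,5,1,1,4) = 1

Coefficients: [1, 4, 5, 1, 1, 4]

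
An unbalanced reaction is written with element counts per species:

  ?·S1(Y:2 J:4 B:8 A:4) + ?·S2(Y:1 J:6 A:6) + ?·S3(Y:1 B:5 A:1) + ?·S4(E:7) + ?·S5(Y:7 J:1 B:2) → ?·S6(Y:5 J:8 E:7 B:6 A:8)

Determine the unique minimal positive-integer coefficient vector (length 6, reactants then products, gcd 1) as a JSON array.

Y: 2·2+5·1+2·1+5·0+2·7 = 25 | 5·5 = 25
J: 2·4+5·6+2·0+5·0+2·1 = 40 | 5·8 = 40
E: 2·0+5·0+2·0+5·7+2·0 = 35 | 5·7 = 35
B: 2·8+5·0+2·5+5·0+2·2 = 30 | 5·6 = 30
A: 2·4+5·6+2·1+5·0+2·0 = 40 | 5·8 = 40
gcd(2,5,2,5,2,5) = 1

Coefficients: [2, 5, 2, 5, 2, 5]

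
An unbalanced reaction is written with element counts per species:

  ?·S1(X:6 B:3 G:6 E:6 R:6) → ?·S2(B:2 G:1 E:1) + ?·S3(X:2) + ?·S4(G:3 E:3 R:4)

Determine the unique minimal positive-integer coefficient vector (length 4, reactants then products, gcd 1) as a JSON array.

Coefficients: [2, 3, 6, 3]

X: 2·6 = 12 | 3·0+6·2+3·0 = 12
B: 2·3 = 6 | 3·2+6·0+3·0 = 6
G: 2·6 = 12 | 3·1+6·0+3·3 = 12
E: 2·6 = 12 | 3·1+6·0+3·3 = 12
R: 2·6 = 12 | 3·0+6·0+3·4 = 12
gcd(2,3,6,3) = 1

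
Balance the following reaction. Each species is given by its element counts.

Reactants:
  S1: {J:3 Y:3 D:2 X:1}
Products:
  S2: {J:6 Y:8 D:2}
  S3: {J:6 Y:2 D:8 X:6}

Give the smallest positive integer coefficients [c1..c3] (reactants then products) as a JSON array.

J: 6·3 = 18 | 2·6+1·6 = 18
Y: 6·3 = 18 | 2·8+1·2 = 18
D: 6·2 = 12 | 2·2+1·8 = 12
X: 6·1 = 6 | 2·0+1·6 = 6
gcd(6,2,1) = 1

Coefficients: [6, 2, 1]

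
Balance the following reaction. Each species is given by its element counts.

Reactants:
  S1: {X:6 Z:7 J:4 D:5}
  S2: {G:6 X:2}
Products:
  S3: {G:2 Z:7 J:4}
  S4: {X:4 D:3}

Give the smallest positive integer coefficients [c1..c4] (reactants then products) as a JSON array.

Coefficients: [3, 1, 3, 5]

G: 3·0+1·6 = 6 | 3·2+5·0 = 6
X: 3·6+1·2 = 20 | 3·0+5·4 = 20
Z: 3·7+1·0 = 21 | 3·7+5·0 = 21
J: 3·4+1·0 = 12 | 3·4+5·0 = 12
D: 3·5+1·0 = 15 | 3·0+5·3 = 15
gcd(3,1,3,5) = 1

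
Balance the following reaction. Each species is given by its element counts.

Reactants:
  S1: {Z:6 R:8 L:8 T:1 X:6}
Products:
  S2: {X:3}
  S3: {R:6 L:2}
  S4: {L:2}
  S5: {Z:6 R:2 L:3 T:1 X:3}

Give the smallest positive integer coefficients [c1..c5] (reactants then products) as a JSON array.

Coefficients: [2, 2, 2, 3, 2]

Z: 2·6 = 12 | 2·0+2·0+3·0+2·6 = 12
R: 2·8 = 16 | 2·0+2·6+3·0+2·2 = 16
L: 2·8 = 16 | 2·0+2·2+3·2+2·3 = 16
T: 2·1 = 2 | 2·0+2·0+3·0+2·1 = 2
X: 2·6 = 12 | 2·3+2·0+3·0+2·3 = 12
gcd(2,2,2,3,2) = 1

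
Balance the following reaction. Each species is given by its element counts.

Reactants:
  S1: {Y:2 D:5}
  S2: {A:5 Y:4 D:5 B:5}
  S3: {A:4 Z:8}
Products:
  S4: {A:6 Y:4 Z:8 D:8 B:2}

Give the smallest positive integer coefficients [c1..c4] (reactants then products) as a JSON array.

Coefficients: [6, 2, 5, 5]

A: 6·0+2·5+5·4 = 30 | 5·6 = 30
Y: 6·2+2·4+5·0 = 20 | 5·4 = 20
Z: 6·0+2·0+5·8 = 40 | 5·8 = 40
D: 6·5+2·5+5·0 = 40 | 5·8 = 40
B: 6·0+2·5+5·0 = 10 | 5·2 = 10
gcd(6,2,5,5) = 1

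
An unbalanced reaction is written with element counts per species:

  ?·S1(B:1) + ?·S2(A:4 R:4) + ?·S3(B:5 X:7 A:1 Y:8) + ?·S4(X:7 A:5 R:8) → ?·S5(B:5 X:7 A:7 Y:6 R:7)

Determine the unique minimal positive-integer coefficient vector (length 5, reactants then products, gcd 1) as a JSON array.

Coefficients: [5, 5, 3, 1, 4]

B: 5·1+5·0+3·5+1·0 = 20 | 4·5 = 20
X: 5·0+5·0+3·7+1·7 = 28 | 4·7 = 28
A: 5·0+5·4+3·1+1·5 = 28 | 4·7 = 28
Y: 5·0+5·0+3·8+1·0 = 24 | 4·6 = 24
R: 5·0+5·4+3·0+1·8 = 28 | 4·7 = 28
gcd(5,5,3,1,4) = 1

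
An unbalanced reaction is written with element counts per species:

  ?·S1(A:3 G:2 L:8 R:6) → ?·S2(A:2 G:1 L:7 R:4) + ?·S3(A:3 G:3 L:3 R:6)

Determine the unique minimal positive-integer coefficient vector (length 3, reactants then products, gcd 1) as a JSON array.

Coefficients: [3, 3, 1]

A: 3·3 = 9 | 3·2+1·3 = 9
G: 3·2 = 6 | 3·1+1·3 = 6
L: 3·8 = 24 | 3·7+1·3 = 24
R: 3·6 = 18 | 3·4+1·6 = 18
gcd(3,3,1) = 1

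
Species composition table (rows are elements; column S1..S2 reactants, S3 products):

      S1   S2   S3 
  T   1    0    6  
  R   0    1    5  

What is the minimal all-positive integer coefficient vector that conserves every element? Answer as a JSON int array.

T: 6·1+5·0 = 6 | 1·6 = 6
R: 6·0+5·1 = 5 | 1·5 = 5
gcd(6,5,1) = 1

Coefficients: [6, 5, 1]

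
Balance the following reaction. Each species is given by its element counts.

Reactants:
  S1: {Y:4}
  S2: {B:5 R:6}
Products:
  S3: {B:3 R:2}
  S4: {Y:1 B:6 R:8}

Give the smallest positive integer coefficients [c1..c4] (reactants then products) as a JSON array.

Coefficients: [1, 6, 2, 4]

Y: 1·4+6·0 = 4 | 2·0+4·1 = 4
B: 1·0+6·5 = 30 | 2·3+4·6 = 30
R: 1·0+6·6 = 36 | 2·2+4·8 = 36
gcd(1,6,2,4) = 1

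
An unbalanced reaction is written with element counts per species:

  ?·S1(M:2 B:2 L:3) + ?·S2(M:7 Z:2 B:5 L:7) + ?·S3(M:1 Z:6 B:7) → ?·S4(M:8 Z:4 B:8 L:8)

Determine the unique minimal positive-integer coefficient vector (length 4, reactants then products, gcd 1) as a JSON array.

M: 1·2+3·7+1·1 = 24 | 3·8 = 24
Z: 1·0+3·2+1·6 = 12 | 3·4 = 12
B: 1·2+3·5+1·7 = 24 | 3·8 = 24
L: 1·3+3·7+1·0 = 24 | 3·8 = 24
gcd(1,3,1,3) = 1

Coefficients: [1, 3, 1, 3]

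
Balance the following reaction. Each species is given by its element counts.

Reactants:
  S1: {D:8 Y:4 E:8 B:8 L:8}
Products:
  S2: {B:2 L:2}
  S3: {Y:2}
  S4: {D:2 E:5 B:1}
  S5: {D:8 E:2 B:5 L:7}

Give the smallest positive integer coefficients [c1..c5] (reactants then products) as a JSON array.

Coefficients: [3, 5, 6, 4, 2]

D: 3·8 = 24 | 5·0+6·0+4·2+2·8 = 24
Y: 3·4 = 12 | 5·0+6·2+4·0+2·0 = 12
E: 3·8 = 24 | 5·0+6·0+4·5+2·2 = 24
B: 3·8 = 24 | 5·2+6·0+4·1+2·5 = 24
L: 3·8 = 24 | 5·2+6·0+4·0+2·7 = 24
gcd(3,5,6,4,2) = 1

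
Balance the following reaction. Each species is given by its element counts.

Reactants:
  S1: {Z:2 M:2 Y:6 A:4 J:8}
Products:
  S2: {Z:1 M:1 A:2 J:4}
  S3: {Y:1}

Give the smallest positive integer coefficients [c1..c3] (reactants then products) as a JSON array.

Z: 1·2 = 2 | 2·1+6·0 = 2
M: 1·2 = 2 | 2·1+6·0 = 2
Y: 1·6 = 6 | 2·0+6·1 = 6
A: 1·4 = 4 | 2·2+6·0 = 4
J: 1·8 = 8 | 2·4+6·0 = 8
gcd(1,2,6) = 1

Coefficients: [1, 2, 6]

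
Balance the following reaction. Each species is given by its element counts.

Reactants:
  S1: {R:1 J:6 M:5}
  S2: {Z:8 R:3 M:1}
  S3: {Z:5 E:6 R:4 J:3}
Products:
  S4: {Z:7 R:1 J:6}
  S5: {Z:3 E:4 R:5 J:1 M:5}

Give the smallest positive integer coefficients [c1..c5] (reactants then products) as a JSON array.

Coefficients: [5, 5, 4, 6, 6]

Z: 5·0+5·8+4·5 = 60 | 6·7+6·3 = 60
E: 5·0+5·0+4·6 = 24 | 6·0+6·4 = 24
R: 5·1+5·3+4·4 = 36 | 6·1+6·5 = 36
J: 5·6+5·0+4·3 = 42 | 6·6+6·1 = 42
M: 5·5+5·1+4·0 = 30 | 6·0+6·5 = 30
gcd(5,5,4,6,6) = 1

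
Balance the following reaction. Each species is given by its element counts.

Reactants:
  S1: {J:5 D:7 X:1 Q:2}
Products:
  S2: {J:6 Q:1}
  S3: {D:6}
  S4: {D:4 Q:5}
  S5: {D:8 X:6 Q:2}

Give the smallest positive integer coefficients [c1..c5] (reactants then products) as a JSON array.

J: 6·5 = 30 | 5·6+5·0+1·0+1·0 = 30
D: 6·7 = 42 | 5·0+5·6+1·4+1·8 = 42
X: 6·1 = 6 | 5·0+5·0+1·0+1·6 = 6
Q: 6·2 = 12 | 5·1+5·0+1·5+1·2 = 12
gcd(6,5,5,1,1) = 1

Coefficients: [6, 5, 5, 1, 1]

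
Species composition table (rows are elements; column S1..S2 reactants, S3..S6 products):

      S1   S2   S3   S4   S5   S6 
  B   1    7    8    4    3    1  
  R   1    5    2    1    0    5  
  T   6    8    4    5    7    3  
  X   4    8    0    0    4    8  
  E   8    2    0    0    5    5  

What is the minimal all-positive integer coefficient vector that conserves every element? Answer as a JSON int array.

Coefficients: [6, 6, 1, 4, 6, 6]

B: 6·1+6·7 = 48 | 1·8+4·4+6·3+6·1 = 48
R: 6·1+6·5 = 36 | 1·2+4·1+6·0+6·5 = 36
T: 6·6+6·8 = 84 | 1·4+4·5+6·7+6·3 = 84
X: 6·4+6·8 = 72 | 1·0+4·0+6·4+6·8 = 72
E: 6·8+6·2 = 60 | 1·0+4·0+6·5+6·5 = 60
gcd(6,6,1,4,6,6) = 1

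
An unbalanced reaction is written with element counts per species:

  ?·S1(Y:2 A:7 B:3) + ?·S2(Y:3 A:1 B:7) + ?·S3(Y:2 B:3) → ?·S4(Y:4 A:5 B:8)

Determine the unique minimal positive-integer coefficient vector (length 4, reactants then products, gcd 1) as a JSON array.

Y: 3·2+4·3+1·2 = 20 | 5·4 = 20
A: 3·7+4·1+1·0 = 25 | 5·5 = 25
B: 3·3+4·7+1·3 = 40 | 5·8 = 40
gcd(3,4,1,5) = 1

Coefficients: [3, 4, 1, 5]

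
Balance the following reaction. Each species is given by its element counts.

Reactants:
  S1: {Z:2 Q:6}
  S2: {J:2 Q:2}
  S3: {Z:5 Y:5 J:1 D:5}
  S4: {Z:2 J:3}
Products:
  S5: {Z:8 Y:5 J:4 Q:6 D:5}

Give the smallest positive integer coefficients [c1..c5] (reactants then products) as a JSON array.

Z: 5·2+3·0+6·5+4·2 = 48 | 6·8 = 48
Y: 5·0+3·0+6·5+4·0 = 30 | 6·5 = 30
J: 5·0+3·2+6·1+4·3 = 24 | 6·4 = 24
Q: 5·6+3·2+6·0+4·0 = 36 | 6·6 = 36
D: 5·0+3·0+6·5+4·0 = 30 | 6·5 = 30
gcd(5,3,6,4,6) = 1

Coefficients: [5, 3, 6, 4, 6]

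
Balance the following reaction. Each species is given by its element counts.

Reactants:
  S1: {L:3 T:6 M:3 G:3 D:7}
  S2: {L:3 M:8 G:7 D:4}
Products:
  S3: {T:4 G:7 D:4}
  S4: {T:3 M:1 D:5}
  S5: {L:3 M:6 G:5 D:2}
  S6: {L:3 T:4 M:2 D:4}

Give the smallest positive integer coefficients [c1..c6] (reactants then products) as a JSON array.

Coefficients: [6, 3, 2, 4, 5, 4]

L: 6·3+3·3 = 27 | 2·0+4·0+5·3+4·3 = 27
T: 6·6+3·0 = 36 | 2·4+4·3+5·0+4·4 = 36
M: 6·3+3·8 = 42 | 2·0+4·1+5·6+4·2 = 42
G: 6·3+3·7 = 39 | 2·7+4·0+5·5+4·0 = 39
D: 6·7+3·4 = 54 | 2·4+4·5+5·2+4·4 = 54
gcd(6,3,2,4,5,4) = 1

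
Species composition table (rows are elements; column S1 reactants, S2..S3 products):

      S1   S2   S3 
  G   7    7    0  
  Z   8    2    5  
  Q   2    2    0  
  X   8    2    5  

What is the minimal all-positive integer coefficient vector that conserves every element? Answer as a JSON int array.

G: 5·7 = 35 | 5·7+6·0 = 35
Z: 5·8 = 40 | 5·2+6·5 = 40
Q: 5·2 = 10 | 5·2+6·0 = 10
X: 5·8 = 40 | 5·2+6·5 = 40
gcd(5,5,6) = 1

Coefficients: [5, 5, 6]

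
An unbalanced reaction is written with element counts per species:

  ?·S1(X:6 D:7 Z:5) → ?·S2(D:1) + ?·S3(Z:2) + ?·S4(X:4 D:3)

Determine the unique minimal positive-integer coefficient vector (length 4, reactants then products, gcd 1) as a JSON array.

Coefficients: [2, 5, 5, 3]

X: 2·6 = 12 | 5·0+5·0+3·4 = 12
D: 2·7 = 14 | 5·1+5·0+3·3 = 14
Z: 2·5 = 10 | 5·0+5·2+3·0 = 10
gcd(2,5,5,3) = 1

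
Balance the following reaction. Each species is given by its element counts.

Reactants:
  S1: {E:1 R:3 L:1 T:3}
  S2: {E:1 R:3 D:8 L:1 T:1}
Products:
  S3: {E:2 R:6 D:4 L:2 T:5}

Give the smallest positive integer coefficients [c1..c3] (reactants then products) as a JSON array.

E: 3·1+1·1 = 4 | 2·2 = 4
R: 3·3+1·3 = 12 | 2·6 = 12
D: 3·0+1·8 = 8 | 2·4 = 8
L: 3·1+1·1 = 4 | 2·2 = 4
T: 3·3+1·1 = 10 | 2·5 = 10
gcd(3,1,2) = 1

Coefficients: [3, 1, 2]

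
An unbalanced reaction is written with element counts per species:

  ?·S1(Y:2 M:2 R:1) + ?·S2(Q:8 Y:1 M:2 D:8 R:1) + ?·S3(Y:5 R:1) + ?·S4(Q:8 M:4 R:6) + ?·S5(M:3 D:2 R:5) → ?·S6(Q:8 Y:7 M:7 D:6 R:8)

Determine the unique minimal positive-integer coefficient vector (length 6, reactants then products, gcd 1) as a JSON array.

Coefficients: [6, 3, 4, 2, 3, 5]

Q: 6·0+3·8+4·0+2·8+3·0 = 40 | 5·8 = 40
Y: 6·2+3·1+4·5+2·0+3·0 = 35 | 5·7 = 35
M: 6·2+3·2+4·0+2·4+3·3 = 35 | 5·7 = 35
D: 6·0+3·8+4·0+2·0+3·2 = 30 | 5·6 = 30
R: 6·1+3·1+4·1+2·6+3·5 = 40 | 5·8 = 40
gcd(6,3,4,2,3,5) = 1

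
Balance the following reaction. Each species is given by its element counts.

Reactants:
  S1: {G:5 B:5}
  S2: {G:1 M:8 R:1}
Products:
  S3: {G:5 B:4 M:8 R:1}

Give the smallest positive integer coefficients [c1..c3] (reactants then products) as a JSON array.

Coefficients: [4, 5, 5]

G: 4·5+5·1 = 25 | 5·5 = 25
B: 4·5+5·0 = 20 | 5·4 = 20
M: 4·0+5·8 = 40 | 5·8 = 40
R: 4·0+5·1 = 5 | 5·1 = 5
gcd(4,5,5) = 1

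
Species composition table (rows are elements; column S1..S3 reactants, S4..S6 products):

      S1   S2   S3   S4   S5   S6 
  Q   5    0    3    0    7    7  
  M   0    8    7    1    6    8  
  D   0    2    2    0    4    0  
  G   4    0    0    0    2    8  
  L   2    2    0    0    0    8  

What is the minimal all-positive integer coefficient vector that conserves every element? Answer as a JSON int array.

Q: 5·5+3·0+1·3 = 28 | 3·0+2·7+2·7 = 28
M: 5·0+3·8+1·7 = 31 | 3·1+2·6+2·8 = 31
D: 5·0+3·2+1·2 = 8 | 3·0+2·4+2·0 = 8
G: 5·4+3·0+1·0 = 20 | 3·0+2·2+2·8 = 20
L: 5·2+3·2+1·0 = 16 | 3·0+2·0+2·8 = 16
gcd(5,3,1,3,2,2) = 1

Coefficients: [5, 3, 1, 3, 2, 2]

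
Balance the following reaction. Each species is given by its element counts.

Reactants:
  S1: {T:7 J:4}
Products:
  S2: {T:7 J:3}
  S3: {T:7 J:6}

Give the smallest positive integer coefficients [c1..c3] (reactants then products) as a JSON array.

T: 3·7 = 21 | 2·7+1·7 = 21
J: 3·4 = 12 | 2·3+1·6 = 12
gcd(3,2,1) = 1

Coefficients: [3, 2, 1]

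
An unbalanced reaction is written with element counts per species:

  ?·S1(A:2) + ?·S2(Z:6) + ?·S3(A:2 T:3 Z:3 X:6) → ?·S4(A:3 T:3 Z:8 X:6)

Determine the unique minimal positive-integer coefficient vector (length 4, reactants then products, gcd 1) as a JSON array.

A: 3·2+5·0+6·2 = 18 | 6·3 = 18
T: 3·0+5·0+6·3 = 18 | 6·3 = 18
Z: 3·0+5·6+6·3 = 48 | 6·8 = 48
X: 3·0+5·0+6·6 = 36 | 6·6 = 36
gcd(3,5,6,6) = 1

Coefficients: [3, 5, 6, 6]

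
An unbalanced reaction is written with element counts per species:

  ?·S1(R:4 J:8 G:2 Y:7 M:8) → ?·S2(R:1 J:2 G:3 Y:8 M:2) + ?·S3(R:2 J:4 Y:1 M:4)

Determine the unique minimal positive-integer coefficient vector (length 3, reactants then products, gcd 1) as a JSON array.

R: 3·4 = 12 | 2·1+5·2 = 12
J: 3·8 = 24 | 2·2+5·4 = 24
G: 3·2 = 6 | 2·3+5·0 = 6
Y: 3·7 = 21 | 2·8+5·1 = 21
M: 3·8 = 24 | 2·2+5·4 = 24
gcd(3,2,5) = 1

Coefficients: [3, 2, 5]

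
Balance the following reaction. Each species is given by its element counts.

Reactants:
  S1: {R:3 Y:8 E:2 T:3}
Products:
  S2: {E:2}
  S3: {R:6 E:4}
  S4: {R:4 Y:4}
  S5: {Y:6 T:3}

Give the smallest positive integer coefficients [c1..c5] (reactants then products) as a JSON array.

Coefficients: [6, 4, 1, 3, 6]

R: 6·3 = 18 | 4·0+1·6+3·4+6·0 = 18
Y: 6·8 = 48 | 4·0+1·0+3·4+6·6 = 48
E: 6·2 = 12 | 4·2+1·4+3·0+6·0 = 12
T: 6·3 = 18 | 4·0+1·0+3·0+6·3 = 18
gcd(6,4,1,3,6) = 1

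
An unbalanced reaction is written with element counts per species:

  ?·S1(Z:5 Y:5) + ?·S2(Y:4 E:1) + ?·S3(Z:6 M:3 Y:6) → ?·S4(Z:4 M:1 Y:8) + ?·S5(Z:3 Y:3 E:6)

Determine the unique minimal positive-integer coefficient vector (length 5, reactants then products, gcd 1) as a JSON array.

Coefficients: [3, 6, 2, 6, 1]

Z: 3·5+6·0+2·6 = 27 | 6·4+1·3 = 27
M: 3·0+6·0+2·3 = 6 | 6·1+1·0 = 6
Y: 3·5+6·4+2·6 = 51 | 6·8+1·3 = 51
E: 3·0+6·1+2·0 = 6 | 6·0+1·6 = 6
gcd(3,6,2,6,1) = 1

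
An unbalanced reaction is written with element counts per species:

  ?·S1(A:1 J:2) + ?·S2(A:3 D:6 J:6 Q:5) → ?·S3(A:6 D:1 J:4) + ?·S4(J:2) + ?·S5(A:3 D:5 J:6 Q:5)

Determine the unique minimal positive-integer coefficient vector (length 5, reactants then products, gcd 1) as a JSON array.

Coefficients: [6, 1, 1, 4, 1]

A: 6·1+1·3 = 9 | 1·6+4·0+1·3 = 9
D: 6·0+1·6 = 6 | 1·1+4·0+1·5 = 6
J: 6·2+1·6 = 18 | 1·4+4·2+1·6 = 18
Q: 6·0+1·5 = 5 | 1·0+4·0+1·5 = 5
gcd(6,1,1,4,1) = 1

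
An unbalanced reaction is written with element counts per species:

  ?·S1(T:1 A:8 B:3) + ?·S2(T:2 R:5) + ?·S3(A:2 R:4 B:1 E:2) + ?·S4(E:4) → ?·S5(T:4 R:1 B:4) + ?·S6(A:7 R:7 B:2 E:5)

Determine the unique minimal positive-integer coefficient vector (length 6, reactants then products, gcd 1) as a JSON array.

T: 2·1+1·2+6·0+2·0 = 4 | 1·4+4·0 = 4
A: 2·8+1·0+6·2+2·0 = 28 | 1·0+4·7 = 28
R: 2·0+1·5+6·4+2·0 = 29 | 1·1+4·7 = 29
B: 2·3+1·0+6·1+2·0 = 12 | 1·4+4·2 = 12
E: 2·0+1·0+6·2+2·4 = 20 | 1·0+4·5 = 20
gcd(2,1,6,2,1,4) = 1

Coefficients: [2, 1, 6, 2, 1, 4]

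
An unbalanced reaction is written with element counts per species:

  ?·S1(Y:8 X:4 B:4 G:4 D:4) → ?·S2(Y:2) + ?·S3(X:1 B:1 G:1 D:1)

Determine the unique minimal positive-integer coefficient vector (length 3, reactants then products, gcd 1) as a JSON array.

Y: 1·8 = 8 | 4·2+4·0 = 8
X: 1·4 = 4 | 4·0+4·1 = 4
B: 1·4 = 4 | 4·0+4·1 = 4
G: 1·4 = 4 | 4·0+4·1 = 4
D: 1·4 = 4 | 4·0+4·1 = 4
gcd(1,4,4) = 1

Coefficients: [1, 4, 4]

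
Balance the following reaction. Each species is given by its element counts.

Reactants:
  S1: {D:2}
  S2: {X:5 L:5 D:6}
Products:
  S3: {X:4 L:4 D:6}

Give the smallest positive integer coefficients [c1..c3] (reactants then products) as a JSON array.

X: 3·0+4·5 = 20 | 5·4 = 20
L: 3·0+4·5 = 20 | 5·4 = 20
D: 3·2+4·6 = 30 | 5·6 = 30
gcd(3,4,5) = 1

Coefficients: [3, 4, 5]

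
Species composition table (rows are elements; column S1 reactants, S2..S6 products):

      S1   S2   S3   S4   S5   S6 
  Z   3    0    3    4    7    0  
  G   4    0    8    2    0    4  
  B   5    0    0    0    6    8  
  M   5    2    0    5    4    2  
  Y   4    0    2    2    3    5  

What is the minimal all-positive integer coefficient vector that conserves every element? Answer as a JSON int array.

Coefficients: [6, 5, 1, 2, 1, 3]

Z: 6·3 = 18 | 5·0+1·3+2·4+1·7+3·0 = 18
G: 6·4 = 24 | 5·0+1·8+2·2+1·0+3·4 = 24
B: 6·5 = 30 | 5·0+1·0+2·0+1·6+3·8 = 30
M: 6·5 = 30 | 5·2+1·0+2·5+1·4+3·2 = 30
Y: 6·4 = 24 | 5·0+1·2+2·2+1·3+3·5 = 24
gcd(6,5,1,2,1,3) = 1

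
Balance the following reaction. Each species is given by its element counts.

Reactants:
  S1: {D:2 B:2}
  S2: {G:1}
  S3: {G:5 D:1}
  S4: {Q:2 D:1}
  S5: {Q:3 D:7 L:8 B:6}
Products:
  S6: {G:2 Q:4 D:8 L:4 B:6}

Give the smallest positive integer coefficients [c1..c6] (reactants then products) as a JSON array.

Coefficients: [6, 3, 1, 5, 2, 4]

G: 6·0+3·1+1·5+5·0+2·0 = 8 | 4·2 = 8
Q: 6·0+3·0+1·0+5·2+2·3 = 16 | 4·4 = 16
D: 6·2+3·0+1·1+5·1+2·7 = 32 | 4·8 = 32
L: 6·0+3·0+1·0+5·0+2·8 = 16 | 4·4 = 16
B: 6·2+3·0+1·0+5·0+2·6 = 24 | 4·6 = 24
gcd(6,3,1,5,2,4) = 1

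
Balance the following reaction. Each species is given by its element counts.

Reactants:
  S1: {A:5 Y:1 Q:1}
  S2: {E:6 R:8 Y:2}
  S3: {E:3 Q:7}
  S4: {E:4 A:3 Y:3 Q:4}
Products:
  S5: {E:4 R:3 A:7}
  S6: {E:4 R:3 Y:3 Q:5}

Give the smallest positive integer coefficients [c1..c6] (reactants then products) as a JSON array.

E: 3·0+3·6+2·3+2·4 = 32 | 3·4+5·4 = 32
R: 3·0+3·8+2·0+2·0 = 24 | 3·3+5·3 = 24
A: 3·5+3·0+2·0+2·3 = 21 | 3·7+5·0 = 21
Y: 3·1+3·2+2·0+2·3 = 15 | 3·0+5·3 = 15
Q: 3·1+3·0+2·7+2·4 = 25 | 3·0+5·5 = 25
gcd(3,3,2,2,3,5) = 1

Coefficients: [3, 3, 2, 2, 3, 5]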